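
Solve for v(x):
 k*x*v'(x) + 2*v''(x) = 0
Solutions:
 v(x) = Piecewise((-sqrt(pi)*C1*erf(sqrt(k)*x/2)/sqrt(k) - C2, (k > 0) | (k < 0)), (-C1*x - C2, True))


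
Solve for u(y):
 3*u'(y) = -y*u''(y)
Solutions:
 u(y) = C1 + C2/y^2


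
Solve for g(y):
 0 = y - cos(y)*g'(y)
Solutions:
 g(y) = C1 + Integral(y/cos(y), y)


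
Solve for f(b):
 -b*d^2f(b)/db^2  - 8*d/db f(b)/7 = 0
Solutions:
 f(b) = C1 + C2/b^(1/7)


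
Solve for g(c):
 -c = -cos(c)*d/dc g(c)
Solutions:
 g(c) = C1 + Integral(c/cos(c), c)


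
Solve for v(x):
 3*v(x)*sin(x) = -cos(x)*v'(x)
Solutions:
 v(x) = C1*cos(x)^3


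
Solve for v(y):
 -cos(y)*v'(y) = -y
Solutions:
 v(y) = C1 + Integral(y/cos(y), y)


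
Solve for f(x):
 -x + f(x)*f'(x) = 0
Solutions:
 f(x) = -sqrt(C1 + x^2)
 f(x) = sqrt(C1 + x^2)


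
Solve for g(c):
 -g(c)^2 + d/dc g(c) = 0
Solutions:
 g(c) = -1/(C1 + c)


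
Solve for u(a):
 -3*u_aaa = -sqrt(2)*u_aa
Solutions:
 u(a) = C1 + C2*a + C3*exp(sqrt(2)*a/3)


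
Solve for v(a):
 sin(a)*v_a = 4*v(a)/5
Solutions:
 v(a) = C1*(cos(a) - 1)^(2/5)/(cos(a) + 1)^(2/5)


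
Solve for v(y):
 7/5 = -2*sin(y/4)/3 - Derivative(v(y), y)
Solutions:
 v(y) = C1 - 7*y/5 + 8*cos(y/4)/3


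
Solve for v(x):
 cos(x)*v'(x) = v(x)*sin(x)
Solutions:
 v(x) = C1/cos(x)


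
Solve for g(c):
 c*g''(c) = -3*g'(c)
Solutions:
 g(c) = C1 + C2/c^2


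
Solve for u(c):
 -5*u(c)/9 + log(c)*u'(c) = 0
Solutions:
 u(c) = C1*exp(5*li(c)/9)


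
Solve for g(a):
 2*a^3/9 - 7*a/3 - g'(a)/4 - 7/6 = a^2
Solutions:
 g(a) = C1 + 2*a^4/9 - 4*a^3/3 - 14*a^2/3 - 14*a/3


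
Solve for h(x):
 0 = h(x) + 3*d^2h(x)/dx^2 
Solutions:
 h(x) = C1*sin(sqrt(3)*x/3) + C2*cos(sqrt(3)*x/3)


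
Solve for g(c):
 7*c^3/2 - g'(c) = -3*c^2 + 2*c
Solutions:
 g(c) = C1 + 7*c^4/8 + c^3 - c^2


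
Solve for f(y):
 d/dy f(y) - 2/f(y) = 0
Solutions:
 f(y) = -sqrt(C1 + 4*y)
 f(y) = sqrt(C1 + 4*y)


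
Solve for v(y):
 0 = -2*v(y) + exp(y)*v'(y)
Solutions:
 v(y) = C1*exp(-2*exp(-y))


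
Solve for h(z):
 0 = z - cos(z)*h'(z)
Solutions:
 h(z) = C1 + Integral(z/cos(z), z)


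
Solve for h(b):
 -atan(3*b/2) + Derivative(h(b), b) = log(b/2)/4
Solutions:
 h(b) = C1 + b*log(b)/4 + b*atan(3*b/2) - b/4 - b*log(2)/4 - log(9*b^2 + 4)/3


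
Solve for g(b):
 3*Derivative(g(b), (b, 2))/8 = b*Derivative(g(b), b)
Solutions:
 g(b) = C1 + C2*erfi(2*sqrt(3)*b/3)


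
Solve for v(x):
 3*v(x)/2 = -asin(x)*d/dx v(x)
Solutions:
 v(x) = C1*exp(-3*Integral(1/asin(x), x)/2)


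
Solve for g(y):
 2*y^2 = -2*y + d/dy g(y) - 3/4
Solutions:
 g(y) = C1 + 2*y^3/3 + y^2 + 3*y/4


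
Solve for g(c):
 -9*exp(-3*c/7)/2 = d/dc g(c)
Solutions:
 g(c) = C1 + 21*exp(-3*c/7)/2


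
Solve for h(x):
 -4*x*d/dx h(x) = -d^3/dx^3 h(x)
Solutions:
 h(x) = C1 + Integral(C2*airyai(2^(2/3)*x) + C3*airybi(2^(2/3)*x), x)


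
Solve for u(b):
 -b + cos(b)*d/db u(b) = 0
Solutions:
 u(b) = C1 + Integral(b/cos(b), b)


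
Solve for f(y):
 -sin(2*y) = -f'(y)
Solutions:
 f(y) = C1 - cos(2*y)/2


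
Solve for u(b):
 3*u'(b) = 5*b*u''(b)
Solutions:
 u(b) = C1 + C2*b^(8/5)


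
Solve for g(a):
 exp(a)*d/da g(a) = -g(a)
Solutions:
 g(a) = C1*exp(exp(-a))


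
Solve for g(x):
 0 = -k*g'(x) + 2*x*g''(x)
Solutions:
 g(x) = C1 + x^(re(k)/2 + 1)*(C2*sin(log(x)*Abs(im(k))/2) + C3*cos(log(x)*im(k)/2))


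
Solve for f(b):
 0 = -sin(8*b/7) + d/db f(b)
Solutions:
 f(b) = C1 - 7*cos(8*b/7)/8


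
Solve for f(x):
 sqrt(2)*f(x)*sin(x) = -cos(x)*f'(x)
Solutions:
 f(x) = C1*cos(x)^(sqrt(2))


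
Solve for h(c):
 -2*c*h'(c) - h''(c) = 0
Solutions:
 h(c) = C1 + C2*erf(c)


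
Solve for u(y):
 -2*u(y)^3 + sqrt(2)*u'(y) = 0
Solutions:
 u(y) = -sqrt(2)*sqrt(-1/(C1 + sqrt(2)*y))/2
 u(y) = sqrt(2)*sqrt(-1/(C1 + sqrt(2)*y))/2


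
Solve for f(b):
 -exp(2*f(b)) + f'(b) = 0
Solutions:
 f(b) = log(-sqrt(-1/(C1 + b))) - log(2)/2
 f(b) = log(-1/(C1 + b))/2 - log(2)/2


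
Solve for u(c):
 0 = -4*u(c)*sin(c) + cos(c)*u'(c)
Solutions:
 u(c) = C1/cos(c)^4


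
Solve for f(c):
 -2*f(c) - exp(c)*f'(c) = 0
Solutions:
 f(c) = C1*exp(2*exp(-c))


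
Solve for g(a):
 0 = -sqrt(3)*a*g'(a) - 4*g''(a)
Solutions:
 g(a) = C1 + C2*erf(sqrt(2)*3^(1/4)*a/4)


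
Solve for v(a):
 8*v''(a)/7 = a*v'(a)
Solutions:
 v(a) = C1 + C2*erfi(sqrt(7)*a/4)


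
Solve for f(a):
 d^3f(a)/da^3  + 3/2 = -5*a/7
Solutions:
 f(a) = C1 + C2*a + C3*a^2 - 5*a^4/168 - a^3/4


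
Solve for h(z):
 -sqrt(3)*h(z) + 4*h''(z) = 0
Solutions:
 h(z) = C1*exp(-3^(1/4)*z/2) + C2*exp(3^(1/4)*z/2)


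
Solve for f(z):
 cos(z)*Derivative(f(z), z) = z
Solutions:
 f(z) = C1 + Integral(z/cos(z), z)


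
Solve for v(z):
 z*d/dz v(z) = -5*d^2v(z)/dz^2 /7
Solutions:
 v(z) = C1 + C2*erf(sqrt(70)*z/10)


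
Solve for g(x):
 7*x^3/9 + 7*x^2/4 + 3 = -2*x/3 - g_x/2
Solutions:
 g(x) = C1 - 7*x^4/18 - 7*x^3/6 - 2*x^2/3 - 6*x


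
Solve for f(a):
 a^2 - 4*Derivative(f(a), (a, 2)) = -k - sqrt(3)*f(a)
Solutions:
 f(a) = C1*exp(-3^(1/4)*a/2) + C2*exp(3^(1/4)*a/2) - sqrt(3)*a^2/3 - sqrt(3)*k/3 - 8/3


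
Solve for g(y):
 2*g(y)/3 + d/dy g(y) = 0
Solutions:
 g(y) = C1*exp(-2*y/3)


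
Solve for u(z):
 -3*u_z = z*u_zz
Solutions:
 u(z) = C1 + C2/z^2


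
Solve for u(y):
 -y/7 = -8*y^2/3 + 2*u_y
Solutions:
 u(y) = C1 + 4*y^3/9 - y^2/28


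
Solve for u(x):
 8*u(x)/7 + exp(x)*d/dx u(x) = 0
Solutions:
 u(x) = C1*exp(8*exp(-x)/7)


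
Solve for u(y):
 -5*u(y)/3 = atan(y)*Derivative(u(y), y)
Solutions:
 u(y) = C1*exp(-5*Integral(1/atan(y), y)/3)


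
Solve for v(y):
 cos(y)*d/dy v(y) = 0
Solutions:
 v(y) = C1


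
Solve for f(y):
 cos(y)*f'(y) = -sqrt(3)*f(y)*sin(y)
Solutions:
 f(y) = C1*cos(y)^(sqrt(3))


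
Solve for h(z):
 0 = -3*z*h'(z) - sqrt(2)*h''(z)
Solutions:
 h(z) = C1 + C2*erf(2^(1/4)*sqrt(3)*z/2)


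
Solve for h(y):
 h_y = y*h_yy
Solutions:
 h(y) = C1 + C2*y^2


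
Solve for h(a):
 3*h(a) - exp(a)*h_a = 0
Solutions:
 h(a) = C1*exp(-3*exp(-a))


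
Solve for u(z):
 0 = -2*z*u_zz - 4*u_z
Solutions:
 u(z) = C1 + C2/z


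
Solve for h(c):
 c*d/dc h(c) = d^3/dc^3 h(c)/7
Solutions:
 h(c) = C1 + Integral(C2*airyai(7^(1/3)*c) + C3*airybi(7^(1/3)*c), c)


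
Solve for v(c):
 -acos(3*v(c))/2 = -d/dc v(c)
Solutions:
 Integral(1/acos(3*_y), (_y, v(c))) = C1 + c/2


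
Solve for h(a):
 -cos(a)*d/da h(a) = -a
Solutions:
 h(a) = C1 + Integral(a/cos(a), a)


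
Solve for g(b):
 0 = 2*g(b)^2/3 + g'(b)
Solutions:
 g(b) = 3/(C1 + 2*b)


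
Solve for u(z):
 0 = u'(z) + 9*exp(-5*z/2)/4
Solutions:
 u(z) = C1 + 9*exp(-5*z/2)/10


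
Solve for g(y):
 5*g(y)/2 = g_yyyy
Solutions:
 g(y) = C1*exp(-2^(3/4)*5^(1/4)*y/2) + C2*exp(2^(3/4)*5^(1/4)*y/2) + C3*sin(2^(3/4)*5^(1/4)*y/2) + C4*cos(2^(3/4)*5^(1/4)*y/2)


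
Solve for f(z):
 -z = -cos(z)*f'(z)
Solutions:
 f(z) = C1 + Integral(z/cos(z), z)


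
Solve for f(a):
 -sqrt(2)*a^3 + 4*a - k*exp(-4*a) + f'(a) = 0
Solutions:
 f(a) = C1 + sqrt(2)*a^4/4 - 2*a^2 - k*exp(-4*a)/4


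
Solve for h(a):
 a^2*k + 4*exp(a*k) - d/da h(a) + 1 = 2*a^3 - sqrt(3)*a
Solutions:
 h(a) = C1 - a^4/2 + a^3*k/3 + sqrt(3)*a^2/2 + a + 4*exp(a*k)/k


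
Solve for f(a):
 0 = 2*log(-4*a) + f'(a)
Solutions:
 f(a) = C1 - 2*a*log(-a) + 2*a*(1 - 2*log(2))


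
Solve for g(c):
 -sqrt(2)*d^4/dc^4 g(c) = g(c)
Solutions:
 g(c) = (C1*sin(2^(3/8)*c/2) + C2*cos(2^(3/8)*c/2))*exp(-2^(3/8)*c/2) + (C3*sin(2^(3/8)*c/2) + C4*cos(2^(3/8)*c/2))*exp(2^(3/8)*c/2)


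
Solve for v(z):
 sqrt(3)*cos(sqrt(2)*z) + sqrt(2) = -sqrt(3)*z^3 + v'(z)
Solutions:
 v(z) = C1 + sqrt(3)*z^4/4 + sqrt(2)*z + sqrt(6)*sin(sqrt(2)*z)/2


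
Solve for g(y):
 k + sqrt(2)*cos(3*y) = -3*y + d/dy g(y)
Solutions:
 g(y) = C1 + k*y + 3*y^2/2 + sqrt(2)*sin(3*y)/3


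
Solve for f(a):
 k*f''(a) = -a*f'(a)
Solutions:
 f(a) = C1 + C2*sqrt(k)*erf(sqrt(2)*a*sqrt(1/k)/2)


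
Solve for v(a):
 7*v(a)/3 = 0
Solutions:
 v(a) = 0


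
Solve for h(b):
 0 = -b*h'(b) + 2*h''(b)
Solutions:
 h(b) = C1 + C2*erfi(b/2)


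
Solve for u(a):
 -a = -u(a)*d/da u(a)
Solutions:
 u(a) = -sqrt(C1 + a^2)
 u(a) = sqrt(C1 + a^2)


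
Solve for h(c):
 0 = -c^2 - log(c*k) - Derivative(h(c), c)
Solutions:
 h(c) = C1 - c^3/3 - c*log(c*k) + c


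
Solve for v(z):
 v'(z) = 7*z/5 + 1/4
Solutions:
 v(z) = C1 + 7*z^2/10 + z/4


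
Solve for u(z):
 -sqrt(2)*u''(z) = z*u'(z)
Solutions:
 u(z) = C1 + C2*erf(2^(1/4)*z/2)


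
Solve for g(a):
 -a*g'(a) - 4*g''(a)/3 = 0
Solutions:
 g(a) = C1 + C2*erf(sqrt(6)*a/4)


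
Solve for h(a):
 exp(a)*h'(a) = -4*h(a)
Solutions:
 h(a) = C1*exp(4*exp(-a))


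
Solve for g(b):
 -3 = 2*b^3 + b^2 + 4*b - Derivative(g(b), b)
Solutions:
 g(b) = C1 + b^4/2 + b^3/3 + 2*b^2 + 3*b


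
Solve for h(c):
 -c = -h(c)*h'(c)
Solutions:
 h(c) = -sqrt(C1 + c^2)
 h(c) = sqrt(C1 + c^2)


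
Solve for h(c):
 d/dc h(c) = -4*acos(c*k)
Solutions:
 h(c) = C1 - 4*Piecewise((c*acos(c*k) - sqrt(-c^2*k^2 + 1)/k, Ne(k, 0)), (pi*c/2, True))


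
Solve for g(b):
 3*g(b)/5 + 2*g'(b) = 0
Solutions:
 g(b) = C1*exp(-3*b/10)


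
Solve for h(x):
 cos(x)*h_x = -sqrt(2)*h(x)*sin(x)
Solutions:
 h(x) = C1*cos(x)^(sqrt(2))


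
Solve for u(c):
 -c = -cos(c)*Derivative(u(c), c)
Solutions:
 u(c) = C1 + Integral(c/cos(c), c)


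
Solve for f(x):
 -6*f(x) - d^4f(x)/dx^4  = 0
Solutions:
 f(x) = (C1*sin(2^(3/4)*3^(1/4)*x/2) + C2*cos(2^(3/4)*3^(1/4)*x/2))*exp(-2^(3/4)*3^(1/4)*x/2) + (C3*sin(2^(3/4)*3^(1/4)*x/2) + C4*cos(2^(3/4)*3^(1/4)*x/2))*exp(2^(3/4)*3^(1/4)*x/2)


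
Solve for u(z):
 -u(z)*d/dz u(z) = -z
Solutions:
 u(z) = -sqrt(C1 + z^2)
 u(z) = sqrt(C1 + z^2)


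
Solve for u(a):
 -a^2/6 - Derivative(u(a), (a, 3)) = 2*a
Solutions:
 u(a) = C1 + C2*a + C3*a^2 - a^5/360 - a^4/12


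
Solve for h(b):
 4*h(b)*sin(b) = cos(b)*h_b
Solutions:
 h(b) = C1/cos(b)^4


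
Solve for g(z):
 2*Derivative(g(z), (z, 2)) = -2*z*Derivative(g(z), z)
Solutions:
 g(z) = C1 + C2*erf(sqrt(2)*z/2)


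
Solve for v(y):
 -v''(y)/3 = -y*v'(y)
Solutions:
 v(y) = C1 + C2*erfi(sqrt(6)*y/2)


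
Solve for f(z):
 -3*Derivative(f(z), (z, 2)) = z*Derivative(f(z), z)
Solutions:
 f(z) = C1 + C2*erf(sqrt(6)*z/6)


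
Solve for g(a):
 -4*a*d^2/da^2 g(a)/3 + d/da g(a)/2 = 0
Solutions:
 g(a) = C1 + C2*a^(11/8)


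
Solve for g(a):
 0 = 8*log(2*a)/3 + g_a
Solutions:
 g(a) = C1 - 8*a*log(a)/3 - 8*a*log(2)/3 + 8*a/3


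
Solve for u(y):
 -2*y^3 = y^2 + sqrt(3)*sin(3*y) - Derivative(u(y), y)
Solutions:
 u(y) = C1 + y^4/2 + y^3/3 - sqrt(3)*cos(3*y)/3


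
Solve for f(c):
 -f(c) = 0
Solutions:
 f(c) = 0


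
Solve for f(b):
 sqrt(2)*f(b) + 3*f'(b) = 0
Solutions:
 f(b) = C1*exp(-sqrt(2)*b/3)


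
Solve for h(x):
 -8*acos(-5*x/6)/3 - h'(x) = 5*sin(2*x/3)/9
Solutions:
 h(x) = C1 - 8*x*acos(-5*x/6)/3 - 8*sqrt(36 - 25*x^2)/15 + 5*cos(2*x/3)/6


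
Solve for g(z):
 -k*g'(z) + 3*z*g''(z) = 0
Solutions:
 g(z) = C1 + z^(re(k)/3 + 1)*(C2*sin(log(z)*Abs(im(k))/3) + C3*cos(log(z)*im(k)/3))


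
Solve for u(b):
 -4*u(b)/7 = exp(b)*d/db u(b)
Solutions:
 u(b) = C1*exp(4*exp(-b)/7)


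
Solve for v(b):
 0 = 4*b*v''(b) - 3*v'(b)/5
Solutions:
 v(b) = C1 + C2*b^(23/20)


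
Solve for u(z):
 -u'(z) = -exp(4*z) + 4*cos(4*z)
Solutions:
 u(z) = C1 + exp(4*z)/4 - sin(4*z)


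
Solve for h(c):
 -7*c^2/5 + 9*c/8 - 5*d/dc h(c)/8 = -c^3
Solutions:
 h(c) = C1 + 2*c^4/5 - 56*c^3/75 + 9*c^2/10


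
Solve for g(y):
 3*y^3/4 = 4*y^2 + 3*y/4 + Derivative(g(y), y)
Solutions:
 g(y) = C1 + 3*y^4/16 - 4*y^3/3 - 3*y^2/8


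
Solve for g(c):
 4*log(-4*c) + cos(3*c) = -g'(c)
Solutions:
 g(c) = C1 - 4*c*log(-c) - 8*c*log(2) + 4*c - sin(3*c)/3


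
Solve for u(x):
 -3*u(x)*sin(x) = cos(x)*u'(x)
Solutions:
 u(x) = C1*cos(x)^3


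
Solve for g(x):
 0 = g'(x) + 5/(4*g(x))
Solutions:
 g(x) = -sqrt(C1 - 10*x)/2
 g(x) = sqrt(C1 - 10*x)/2


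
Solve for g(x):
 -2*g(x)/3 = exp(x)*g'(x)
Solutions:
 g(x) = C1*exp(2*exp(-x)/3)


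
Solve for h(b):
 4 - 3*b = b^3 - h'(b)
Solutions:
 h(b) = C1 + b^4/4 + 3*b^2/2 - 4*b


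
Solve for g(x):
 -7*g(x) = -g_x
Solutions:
 g(x) = C1*exp(7*x)


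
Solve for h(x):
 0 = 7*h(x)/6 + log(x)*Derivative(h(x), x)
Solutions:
 h(x) = C1*exp(-7*li(x)/6)


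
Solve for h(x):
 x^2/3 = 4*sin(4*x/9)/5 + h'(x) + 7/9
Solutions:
 h(x) = C1 + x^3/9 - 7*x/9 + 9*cos(4*x/9)/5


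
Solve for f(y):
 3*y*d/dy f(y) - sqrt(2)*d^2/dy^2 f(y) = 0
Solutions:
 f(y) = C1 + C2*erfi(2^(1/4)*sqrt(3)*y/2)


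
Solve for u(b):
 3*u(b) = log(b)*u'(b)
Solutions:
 u(b) = C1*exp(3*li(b))


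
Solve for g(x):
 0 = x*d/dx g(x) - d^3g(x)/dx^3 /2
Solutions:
 g(x) = C1 + Integral(C2*airyai(2^(1/3)*x) + C3*airybi(2^(1/3)*x), x)


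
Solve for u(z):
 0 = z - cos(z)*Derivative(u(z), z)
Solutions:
 u(z) = C1 + Integral(z/cos(z), z)


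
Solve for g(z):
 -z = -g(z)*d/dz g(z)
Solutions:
 g(z) = -sqrt(C1 + z^2)
 g(z) = sqrt(C1 + z^2)


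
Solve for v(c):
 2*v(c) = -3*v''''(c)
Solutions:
 v(c) = (C1*sin(6^(3/4)*c/6) + C2*cos(6^(3/4)*c/6))*exp(-6^(3/4)*c/6) + (C3*sin(6^(3/4)*c/6) + C4*cos(6^(3/4)*c/6))*exp(6^(3/4)*c/6)


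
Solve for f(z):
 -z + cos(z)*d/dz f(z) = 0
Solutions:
 f(z) = C1 + Integral(z/cos(z), z)


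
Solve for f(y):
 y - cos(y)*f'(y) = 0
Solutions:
 f(y) = C1 + Integral(y/cos(y), y)


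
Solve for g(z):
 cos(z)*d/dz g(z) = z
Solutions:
 g(z) = C1 + Integral(z/cos(z), z)


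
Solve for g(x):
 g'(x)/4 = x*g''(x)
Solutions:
 g(x) = C1 + C2*x^(5/4)


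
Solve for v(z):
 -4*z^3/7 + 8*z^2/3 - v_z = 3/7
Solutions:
 v(z) = C1 - z^4/7 + 8*z^3/9 - 3*z/7


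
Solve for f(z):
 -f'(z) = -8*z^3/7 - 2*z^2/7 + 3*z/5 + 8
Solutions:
 f(z) = C1 + 2*z^4/7 + 2*z^3/21 - 3*z^2/10 - 8*z


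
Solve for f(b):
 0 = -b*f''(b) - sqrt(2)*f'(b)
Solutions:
 f(b) = C1 + C2*b^(1 - sqrt(2))


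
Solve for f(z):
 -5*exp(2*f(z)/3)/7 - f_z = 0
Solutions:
 f(z) = 3*log(-sqrt(-1/(C1 - 5*z))) - 3*log(2) + 3*log(42)/2
 f(z) = 3*log(-1/(C1 - 5*z))/2 - 3*log(2) + 3*log(42)/2


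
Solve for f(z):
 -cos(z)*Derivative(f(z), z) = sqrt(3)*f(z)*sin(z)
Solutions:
 f(z) = C1*cos(z)^(sqrt(3))


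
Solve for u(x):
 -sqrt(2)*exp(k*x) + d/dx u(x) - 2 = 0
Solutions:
 u(x) = C1 + 2*x + sqrt(2)*exp(k*x)/k


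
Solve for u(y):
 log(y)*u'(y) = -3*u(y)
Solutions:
 u(y) = C1*exp(-3*li(y))


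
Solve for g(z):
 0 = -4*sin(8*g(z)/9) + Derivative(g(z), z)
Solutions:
 -4*z + 9*log(cos(8*g(z)/9) - 1)/16 - 9*log(cos(8*g(z)/9) + 1)/16 = C1


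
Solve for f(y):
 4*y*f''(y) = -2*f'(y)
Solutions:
 f(y) = C1 + C2*sqrt(y)


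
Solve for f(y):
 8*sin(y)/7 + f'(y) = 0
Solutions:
 f(y) = C1 + 8*cos(y)/7


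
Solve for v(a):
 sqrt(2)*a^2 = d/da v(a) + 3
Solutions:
 v(a) = C1 + sqrt(2)*a^3/3 - 3*a


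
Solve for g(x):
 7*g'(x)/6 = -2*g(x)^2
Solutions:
 g(x) = 7/(C1 + 12*x)


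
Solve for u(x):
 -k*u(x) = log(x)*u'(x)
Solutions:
 u(x) = C1*exp(-k*li(x))


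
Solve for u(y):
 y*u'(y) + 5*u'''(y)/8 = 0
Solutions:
 u(y) = C1 + Integral(C2*airyai(-2*5^(2/3)*y/5) + C3*airybi(-2*5^(2/3)*y/5), y)


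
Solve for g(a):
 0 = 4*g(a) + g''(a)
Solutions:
 g(a) = C1*sin(2*a) + C2*cos(2*a)


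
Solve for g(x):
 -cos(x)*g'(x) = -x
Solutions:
 g(x) = C1 + Integral(x/cos(x), x)


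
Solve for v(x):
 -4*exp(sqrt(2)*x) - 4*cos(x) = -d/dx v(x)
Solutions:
 v(x) = C1 + 2*sqrt(2)*exp(sqrt(2)*x) + 4*sin(x)


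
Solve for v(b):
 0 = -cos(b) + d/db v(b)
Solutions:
 v(b) = C1 + sin(b)


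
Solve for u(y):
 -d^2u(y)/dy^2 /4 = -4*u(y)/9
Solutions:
 u(y) = C1*exp(-4*y/3) + C2*exp(4*y/3)


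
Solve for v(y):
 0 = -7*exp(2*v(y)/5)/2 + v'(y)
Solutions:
 v(y) = 5*log(-sqrt(-1/(C1 + 7*y))) + 5*log(5)/2
 v(y) = 5*log(-1/(C1 + 7*y))/2 + 5*log(5)/2


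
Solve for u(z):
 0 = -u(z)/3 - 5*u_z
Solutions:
 u(z) = C1*exp(-z/15)


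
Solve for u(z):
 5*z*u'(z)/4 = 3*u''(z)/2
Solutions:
 u(z) = C1 + C2*erfi(sqrt(15)*z/6)


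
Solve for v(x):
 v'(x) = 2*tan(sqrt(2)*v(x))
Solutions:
 v(x) = sqrt(2)*(pi - asin(C1*exp(2*sqrt(2)*x)))/2
 v(x) = sqrt(2)*asin(C1*exp(2*sqrt(2)*x))/2


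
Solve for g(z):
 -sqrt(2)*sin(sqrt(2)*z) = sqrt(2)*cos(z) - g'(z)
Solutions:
 g(z) = C1 + sqrt(2)*sin(z) - cos(sqrt(2)*z)


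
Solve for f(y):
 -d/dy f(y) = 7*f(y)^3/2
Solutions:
 f(y) = -sqrt(-1/(C1 - 7*y))
 f(y) = sqrt(-1/(C1 - 7*y))


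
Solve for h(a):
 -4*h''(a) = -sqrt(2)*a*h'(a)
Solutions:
 h(a) = C1 + C2*erfi(2^(3/4)*a/4)


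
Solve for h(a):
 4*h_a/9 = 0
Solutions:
 h(a) = C1


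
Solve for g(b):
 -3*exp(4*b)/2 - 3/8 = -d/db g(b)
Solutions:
 g(b) = C1 + 3*b/8 + 3*exp(4*b)/8


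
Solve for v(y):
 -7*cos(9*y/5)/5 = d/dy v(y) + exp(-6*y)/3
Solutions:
 v(y) = C1 - 7*sin(9*y/5)/9 + exp(-6*y)/18


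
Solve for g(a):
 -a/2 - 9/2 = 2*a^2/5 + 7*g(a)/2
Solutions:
 g(a) = -4*a^2/35 - a/7 - 9/7


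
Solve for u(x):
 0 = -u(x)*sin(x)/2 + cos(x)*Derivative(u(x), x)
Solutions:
 u(x) = C1/sqrt(cos(x))


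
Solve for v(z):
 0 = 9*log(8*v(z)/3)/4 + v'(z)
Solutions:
 4*Integral(1/(log(_y) - log(3) + 3*log(2)), (_y, v(z)))/9 = C1 - z


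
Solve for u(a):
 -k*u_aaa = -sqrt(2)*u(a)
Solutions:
 u(a) = C1*exp(2^(1/6)*a*(1/k)^(1/3)) + C2*exp(2^(1/6)*a*(-1 + sqrt(3)*I)*(1/k)^(1/3)/2) + C3*exp(-2^(1/6)*a*(1 + sqrt(3)*I)*(1/k)^(1/3)/2)


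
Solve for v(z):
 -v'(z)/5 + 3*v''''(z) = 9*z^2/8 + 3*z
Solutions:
 v(z) = C1 + C4*exp(15^(2/3)*z/15) - 15*z^3/8 - 15*z^2/2 + (C2*sin(3^(1/6)*5^(2/3)*z/10) + C3*cos(3^(1/6)*5^(2/3)*z/10))*exp(-15^(2/3)*z/30)


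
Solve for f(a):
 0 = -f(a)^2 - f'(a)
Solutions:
 f(a) = 1/(C1 + a)


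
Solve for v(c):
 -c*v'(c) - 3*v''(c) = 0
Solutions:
 v(c) = C1 + C2*erf(sqrt(6)*c/6)


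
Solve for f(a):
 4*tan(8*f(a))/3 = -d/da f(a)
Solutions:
 f(a) = -asin(C1*exp(-32*a/3))/8 + pi/8
 f(a) = asin(C1*exp(-32*a/3))/8


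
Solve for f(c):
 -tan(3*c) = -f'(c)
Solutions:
 f(c) = C1 - log(cos(3*c))/3


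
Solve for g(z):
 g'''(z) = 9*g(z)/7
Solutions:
 g(z) = C3*exp(21^(2/3)*z/7) + (C1*sin(3*3^(1/6)*7^(2/3)*z/14) + C2*cos(3*3^(1/6)*7^(2/3)*z/14))*exp(-21^(2/3)*z/14)


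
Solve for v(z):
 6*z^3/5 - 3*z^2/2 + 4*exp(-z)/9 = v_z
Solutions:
 v(z) = C1 + 3*z^4/10 - z^3/2 - 4*exp(-z)/9


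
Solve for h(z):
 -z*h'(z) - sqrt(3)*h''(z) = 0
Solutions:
 h(z) = C1 + C2*erf(sqrt(2)*3^(3/4)*z/6)


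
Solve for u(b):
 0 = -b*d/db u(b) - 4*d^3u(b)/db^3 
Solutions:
 u(b) = C1 + Integral(C2*airyai(-2^(1/3)*b/2) + C3*airybi(-2^(1/3)*b/2), b)


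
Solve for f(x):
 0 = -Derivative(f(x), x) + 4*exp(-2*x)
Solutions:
 f(x) = C1 - 2*exp(-2*x)


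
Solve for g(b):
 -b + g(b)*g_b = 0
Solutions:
 g(b) = -sqrt(C1 + b^2)
 g(b) = sqrt(C1 + b^2)


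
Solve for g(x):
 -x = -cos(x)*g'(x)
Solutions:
 g(x) = C1 + Integral(x/cos(x), x)


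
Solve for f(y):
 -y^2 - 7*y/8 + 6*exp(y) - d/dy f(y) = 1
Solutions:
 f(y) = C1 - y^3/3 - 7*y^2/16 - y + 6*exp(y)


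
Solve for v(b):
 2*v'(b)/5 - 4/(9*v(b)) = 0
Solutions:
 v(b) = -sqrt(C1 + 20*b)/3
 v(b) = sqrt(C1 + 20*b)/3


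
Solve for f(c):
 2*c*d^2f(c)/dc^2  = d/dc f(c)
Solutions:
 f(c) = C1 + C2*c^(3/2)


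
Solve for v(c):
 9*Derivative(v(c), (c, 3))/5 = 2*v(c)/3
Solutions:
 v(c) = C3*exp(10^(1/3)*c/3) + (C1*sin(10^(1/3)*sqrt(3)*c/6) + C2*cos(10^(1/3)*sqrt(3)*c/6))*exp(-10^(1/3)*c/6)


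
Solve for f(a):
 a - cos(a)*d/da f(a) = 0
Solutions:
 f(a) = C1 + Integral(a/cos(a), a)


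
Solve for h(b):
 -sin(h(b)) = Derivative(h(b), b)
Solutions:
 h(b) = -acos((-C1 - exp(2*b))/(C1 - exp(2*b))) + 2*pi
 h(b) = acos((-C1 - exp(2*b))/(C1 - exp(2*b)))


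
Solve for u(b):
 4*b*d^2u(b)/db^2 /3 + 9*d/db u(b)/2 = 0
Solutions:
 u(b) = C1 + C2/b^(19/8)


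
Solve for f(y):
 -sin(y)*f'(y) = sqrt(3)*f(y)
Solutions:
 f(y) = C1*(cos(y) + 1)^(sqrt(3)/2)/(cos(y) - 1)^(sqrt(3)/2)


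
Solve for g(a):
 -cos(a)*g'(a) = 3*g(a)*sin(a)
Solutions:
 g(a) = C1*cos(a)^3


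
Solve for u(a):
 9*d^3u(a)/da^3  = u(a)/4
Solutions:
 u(a) = C3*exp(6^(1/3)*a/6) + (C1*sin(2^(1/3)*3^(5/6)*a/12) + C2*cos(2^(1/3)*3^(5/6)*a/12))*exp(-6^(1/3)*a/12)


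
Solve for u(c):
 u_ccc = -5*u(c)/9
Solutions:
 u(c) = C3*exp(-15^(1/3)*c/3) + (C1*sin(3^(5/6)*5^(1/3)*c/6) + C2*cos(3^(5/6)*5^(1/3)*c/6))*exp(15^(1/3)*c/6)


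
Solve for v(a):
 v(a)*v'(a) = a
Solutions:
 v(a) = -sqrt(C1 + a^2)
 v(a) = sqrt(C1 + a^2)


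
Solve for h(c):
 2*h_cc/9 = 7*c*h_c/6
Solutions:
 h(c) = C1 + C2*erfi(sqrt(42)*c/4)


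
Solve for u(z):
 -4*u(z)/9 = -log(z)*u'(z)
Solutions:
 u(z) = C1*exp(4*li(z)/9)


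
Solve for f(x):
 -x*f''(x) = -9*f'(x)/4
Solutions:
 f(x) = C1 + C2*x^(13/4)


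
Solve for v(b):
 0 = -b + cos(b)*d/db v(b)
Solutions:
 v(b) = C1 + Integral(b/cos(b), b)


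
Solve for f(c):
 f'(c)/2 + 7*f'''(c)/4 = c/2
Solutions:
 f(c) = C1 + C2*sin(sqrt(14)*c/7) + C3*cos(sqrt(14)*c/7) + c^2/2


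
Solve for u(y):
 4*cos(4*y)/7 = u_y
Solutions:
 u(y) = C1 + sin(4*y)/7


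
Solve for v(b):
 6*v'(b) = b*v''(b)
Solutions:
 v(b) = C1 + C2*b^7


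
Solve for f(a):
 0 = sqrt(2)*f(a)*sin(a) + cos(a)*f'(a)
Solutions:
 f(a) = C1*cos(a)^(sqrt(2))


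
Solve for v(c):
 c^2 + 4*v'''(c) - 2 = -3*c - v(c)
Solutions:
 v(c) = C3*exp(-2^(1/3)*c/2) - c^2 - 3*c + (C1*sin(2^(1/3)*sqrt(3)*c/4) + C2*cos(2^(1/3)*sqrt(3)*c/4))*exp(2^(1/3)*c/4) + 2


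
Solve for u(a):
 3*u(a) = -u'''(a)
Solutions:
 u(a) = C3*exp(-3^(1/3)*a) + (C1*sin(3^(5/6)*a/2) + C2*cos(3^(5/6)*a/2))*exp(3^(1/3)*a/2)


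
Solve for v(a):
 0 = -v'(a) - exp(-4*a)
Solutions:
 v(a) = C1 + exp(-4*a)/4


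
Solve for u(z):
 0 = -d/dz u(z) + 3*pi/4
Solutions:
 u(z) = C1 + 3*pi*z/4


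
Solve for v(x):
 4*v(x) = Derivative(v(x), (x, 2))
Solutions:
 v(x) = C1*exp(-2*x) + C2*exp(2*x)


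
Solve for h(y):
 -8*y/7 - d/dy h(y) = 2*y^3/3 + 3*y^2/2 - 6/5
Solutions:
 h(y) = C1 - y^4/6 - y^3/2 - 4*y^2/7 + 6*y/5


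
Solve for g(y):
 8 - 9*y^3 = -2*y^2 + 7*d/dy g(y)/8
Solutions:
 g(y) = C1 - 18*y^4/7 + 16*y^3/21 + 64*y/7


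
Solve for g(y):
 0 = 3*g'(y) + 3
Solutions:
 g(y) = C1 - y


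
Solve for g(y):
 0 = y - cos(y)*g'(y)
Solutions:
 g(y) = C1 + Integral(y/cos(y), y)


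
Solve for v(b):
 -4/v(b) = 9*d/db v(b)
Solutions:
 v(b) = -sqrt(C1 - 8*b)/3
 v(b) = sqrt(C1 - 8*b)/3


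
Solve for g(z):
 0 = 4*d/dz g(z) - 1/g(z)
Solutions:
 g(z) = -sqrt(C1 + 2*z)/2
 g(z) = sqrt(C1 + 2*z)/2


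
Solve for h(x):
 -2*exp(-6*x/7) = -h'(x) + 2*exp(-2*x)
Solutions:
 h(x) = C1 - exp(-2*x) - 7*exp(-6*x/7)/3


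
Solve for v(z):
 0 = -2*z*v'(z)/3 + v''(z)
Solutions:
 v(z) = C1 + C2*erfi(sqrt(3)*z/3)


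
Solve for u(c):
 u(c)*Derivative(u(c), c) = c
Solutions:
 u(c) = -sqrt(C1 + c^2)
 u(c) = sqrt(C1 + c^2)


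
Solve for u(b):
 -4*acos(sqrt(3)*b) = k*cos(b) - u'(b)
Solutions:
 u(b) = C1 + 4*b*acos(sqrt(3)*b) + k*sin(b) - 4*sqrt(3)*sqrt(1 - 3*b^2)/3


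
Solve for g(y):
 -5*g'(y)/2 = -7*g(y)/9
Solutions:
 g(y) = C1*exp(14*y/45)


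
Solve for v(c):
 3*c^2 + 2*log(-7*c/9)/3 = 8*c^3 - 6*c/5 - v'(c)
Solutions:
 v(c) = C1 + 2*c^4 - c^3 - 3*c^2/5 - 2*c*log(-c)/3 + c*(-log(7) + 2/3 + log(21)/3 + log(3))


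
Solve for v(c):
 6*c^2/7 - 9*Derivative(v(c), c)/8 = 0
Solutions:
 v(c) = C1 + 16*c^3/63


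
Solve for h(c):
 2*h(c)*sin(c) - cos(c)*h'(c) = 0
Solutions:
 h(c) = C1/cos(c)^2


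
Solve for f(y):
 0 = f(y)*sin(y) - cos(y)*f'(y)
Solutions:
 f(y) = C1/cos(y)


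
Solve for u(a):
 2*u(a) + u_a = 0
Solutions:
 u(a) = C1*exp(-2*a)


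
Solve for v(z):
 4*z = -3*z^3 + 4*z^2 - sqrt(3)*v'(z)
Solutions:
 v(z) = C1 - sqrt(3)*z^4/4 + 4*sqrt(3)*z^3/9 - 2*sqrt(3)*z^2/3


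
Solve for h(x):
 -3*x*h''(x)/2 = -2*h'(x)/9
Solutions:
 h(x) = C1 + C2*x^(31/27)


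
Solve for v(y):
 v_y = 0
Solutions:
 v(y) = C1


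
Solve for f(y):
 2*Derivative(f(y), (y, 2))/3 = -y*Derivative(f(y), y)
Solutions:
 f(y) = C1 + C2*erf(sqrt(3)*y/2)


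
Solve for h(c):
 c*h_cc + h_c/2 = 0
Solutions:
 h(c) = C1 + C2*sqrt(c)


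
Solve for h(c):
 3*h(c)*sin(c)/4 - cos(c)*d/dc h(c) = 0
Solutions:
 h(c) = C1/cos(c)^(3/4)


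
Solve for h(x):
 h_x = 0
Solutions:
 h(x) = C1


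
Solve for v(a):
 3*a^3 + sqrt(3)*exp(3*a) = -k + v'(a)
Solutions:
 v(a) = C1 + 3*a^4/4 + a*k + sqrt(3)*exp(3*a)/3


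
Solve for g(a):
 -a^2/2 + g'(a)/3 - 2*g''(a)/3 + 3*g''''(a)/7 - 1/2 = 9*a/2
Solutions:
 g(a) = C1 + C2*exp(a*(4*18^(1/3)*7^(2/3)/(sqrt(57) + 27)^(1/3) + 84^(1/3)*(sqrt(57) + 27)^(1/3))/36)*sin(3^(1/6)*a*(-28^(1/3)*3^(2/3)*(sqrt(57) + 27)^(1/3) + 12*2^(1/3)*7^(2/3)/(sqrt(57) + 27)^(1/3))/36) + C3*exp(a*(4*18^(1/3)*7^(2/3)/(sqrt(57) + 27)^(1/3) + 84^(1/3)*(sqrt(57) + 27)^(1/3))/36)*cos(3^(1/6)*a*(-28^(1/3)*3^(2/3)*(sqrt(57) + 27)^(1/3) + 12*2^(1/3)*7^(2/3)/(sqrt(57) + 27)^(1/3))/36) + C4*exp(-a*(4*18^(1/3)*7^(2/3)/(sqrt(57) + 27)^(1/3) + 84^(1/3)*(sqrt(57) + 27)^(1/3))/18) + a^3/2 + 39*a^2/4 + 81*a/2


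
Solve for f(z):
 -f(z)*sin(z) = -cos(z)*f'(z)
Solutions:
 f(z) = C1/cos(z)


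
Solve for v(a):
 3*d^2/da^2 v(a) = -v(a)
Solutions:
 v(a) = C1*sin(sqrt(3)*a/3) + C2*cos(sqrt(3)*a/3)


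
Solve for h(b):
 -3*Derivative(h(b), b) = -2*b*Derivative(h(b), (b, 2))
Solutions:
 h(b) = C1 + C2*b^(5/2)


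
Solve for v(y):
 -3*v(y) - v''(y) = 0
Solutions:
 v(y) = C1*sin(sqrt(3)*y) + C2*cos(sqrt(3)*y)


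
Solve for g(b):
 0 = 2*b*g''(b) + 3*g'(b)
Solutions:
 g(b) = C1 + C2/sqrt(b)


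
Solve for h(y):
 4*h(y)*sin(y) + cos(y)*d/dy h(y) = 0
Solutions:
 h(y) = C1*cos(y)^4


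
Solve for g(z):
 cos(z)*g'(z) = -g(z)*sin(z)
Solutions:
 g(z) = C1*cos(z)


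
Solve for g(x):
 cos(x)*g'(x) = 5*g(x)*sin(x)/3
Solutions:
 g(x) = C1/cos(x)^(5/3)


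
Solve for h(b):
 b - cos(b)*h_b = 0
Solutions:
 h(b) = C1 + Integral(b/cos(b), b)


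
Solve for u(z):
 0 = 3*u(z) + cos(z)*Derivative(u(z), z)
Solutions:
 u(z) = C1*(sin(z) - 1)^(3/2)/(sin(z) + 1)^(3/2)


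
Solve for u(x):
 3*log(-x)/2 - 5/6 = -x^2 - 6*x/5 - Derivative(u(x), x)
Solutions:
 u(x) = C1 - x^3/3 - 3*x^2/5 - 3*x*log(-x)/2 + 7*x/3


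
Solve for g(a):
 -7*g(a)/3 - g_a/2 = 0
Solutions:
 g(a) = C1*exp(-14*a/3)


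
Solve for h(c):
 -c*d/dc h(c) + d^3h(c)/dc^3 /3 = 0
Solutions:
 h(c) = C1 + Integral(C2*airyai(3^(1/3)*c) + C3*airybi(3^(1/3)*c), c)


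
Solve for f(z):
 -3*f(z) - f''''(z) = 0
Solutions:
 f(z) = (C1*sin(sqrt(2)*3^(1/4)*z/2) + C2*cos(sqrt(2)*3^(1/4)*z/2))*exp(-sqrt(2)*3^(1/4)*z/2) + (C3*sin(sqrt(2)*3^(1/4)*z/2) + C4*cos(sqrt(2)*3^(1/4)*z/2))*exp(sqrt(2)*3^(1/4)*z/2)


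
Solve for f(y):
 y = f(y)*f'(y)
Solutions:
 f(y) = -sqrt(C1 + y^2)
 f(y) = sqrt(C1 + y^2)


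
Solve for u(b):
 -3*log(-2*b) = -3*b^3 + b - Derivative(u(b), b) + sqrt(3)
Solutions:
 u(b) = C1 - 3*b^4/4 + b^2/2 + 3*b*log(-b) + b*(-3 + sqrt(3) + 3*log(2))


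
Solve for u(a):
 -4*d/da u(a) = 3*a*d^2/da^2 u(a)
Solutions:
 u(a) = C1 + C2/a^(1/3)


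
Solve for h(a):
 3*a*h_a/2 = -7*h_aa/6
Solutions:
 h(a) = C1 + C2*erf(3*sqrt(14)*a/14)


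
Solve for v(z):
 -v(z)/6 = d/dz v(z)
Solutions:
 v(z) = C1*exp(-z/6)


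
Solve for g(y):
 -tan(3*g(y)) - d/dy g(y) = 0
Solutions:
 g(y) = -asin(C1*exp(-3*y))/3 + pi/3
 g(y) = asin(C1*exp(-3*y))/3


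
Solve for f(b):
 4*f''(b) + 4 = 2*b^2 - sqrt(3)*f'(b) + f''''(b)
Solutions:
 f(b) = C1 + C2*exp(-sqrt(3)*b) + C3*exp(b*(sqrt(3) + sqrt(7))/2) + C4*exp(b*(-sqrt(7) + sqrt(3))/2) + 2*sqrt(3)*b^3/9 - 8*b^2/3 + 52*sqrt(3)*b/9


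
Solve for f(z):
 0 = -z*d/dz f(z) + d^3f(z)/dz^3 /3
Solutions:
 f(z) = C1 + Integral(C2*airyai(3^(1/3)*z) + C3*airybi(3^(1/3)*z), z)


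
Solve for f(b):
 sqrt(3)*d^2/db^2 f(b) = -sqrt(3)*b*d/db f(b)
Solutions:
 f(b) = C1 + C2*erf(sqrt(2)*b/2)


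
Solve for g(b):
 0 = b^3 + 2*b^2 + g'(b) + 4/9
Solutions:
 g(b) = C1 - b^4/4 - 2*b^3/3 - 4*b/9


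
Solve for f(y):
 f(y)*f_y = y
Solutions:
 f(y) = -sqrt(C1 + y^2)
 f(y) = sqrt(C1 + y^2)


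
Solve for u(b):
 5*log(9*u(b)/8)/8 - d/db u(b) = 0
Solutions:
 8*Integral(1/(-log(_y) - 2*log(3) + 3*log(2)), (_y, u(b)))/5 = C1 - b


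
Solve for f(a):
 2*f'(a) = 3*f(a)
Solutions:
 f(a) = C1*exp(3*a/2)


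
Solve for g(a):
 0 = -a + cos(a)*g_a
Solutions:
 g(a) = C1 + Integral(a/cos(a), a)


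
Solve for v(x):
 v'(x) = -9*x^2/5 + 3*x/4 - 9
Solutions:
 v(x) = C1 - 3*x^3/5 + 3*x^2/8 - 9*x


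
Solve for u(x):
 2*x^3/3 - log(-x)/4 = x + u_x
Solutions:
 u(x) = C1 + x^4/6 - x^2/2 - x*log(-x)/4 + x/4


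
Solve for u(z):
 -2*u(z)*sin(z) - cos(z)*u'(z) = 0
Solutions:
 u(z) = C1*cos(z)^2


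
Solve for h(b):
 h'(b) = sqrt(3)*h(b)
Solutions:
 h(b) = C1*exp(sqrt(3)*b)


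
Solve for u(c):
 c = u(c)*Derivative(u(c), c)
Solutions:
 u(c) = -sqrt(C1 + c^2)
 u(c) = sqrt(C1 + c^2)


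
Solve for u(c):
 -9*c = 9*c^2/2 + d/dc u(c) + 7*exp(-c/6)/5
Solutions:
 u(c) = C1 - 3*c^3/2 - 9*c^2/2 + 42*exp(-c/6)/5


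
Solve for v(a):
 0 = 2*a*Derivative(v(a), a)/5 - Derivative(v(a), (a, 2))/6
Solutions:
 v(a) = C1 + C2*erfi(sqrt(30)*a/5)


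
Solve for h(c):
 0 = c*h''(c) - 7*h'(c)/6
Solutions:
 h(c) = C1 + C2*c^(13/6)


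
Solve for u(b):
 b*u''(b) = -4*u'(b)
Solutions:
 u(b) = C1 + C2/b^3


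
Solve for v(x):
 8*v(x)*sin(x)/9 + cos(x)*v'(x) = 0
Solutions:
 v(x) = C1*cos(x)^(8/9)


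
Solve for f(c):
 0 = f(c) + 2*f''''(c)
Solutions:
 f(c) = (C1*sin(2^(1/4)*c/2) + C2*cos(2^(1/4)*c/2))*exp(-2^(1/4)*c/2) + (C3*sin(2^(1/4)*c/2) + C4*cos(2^(1/4)*c/2))*exp(2^(1/4)*c/2)


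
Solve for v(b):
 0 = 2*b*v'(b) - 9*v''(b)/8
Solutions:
 v(b) = C1 + C2*erfi(2*sqrt(2)*b/3)


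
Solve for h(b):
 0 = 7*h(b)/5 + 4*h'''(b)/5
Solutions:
 h(b) = C3*exp(-14^(1/3)*b/2) + (C1*sin(14^(1/3)*sqrt(3)*b/4) + C2*cos(14^(1/3)*sqrt(3)*b/4))*exp(14^(1/3)*b/4)


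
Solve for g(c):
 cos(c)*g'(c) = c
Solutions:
 g(c) = C1 + Integral(c/cos(c), c)


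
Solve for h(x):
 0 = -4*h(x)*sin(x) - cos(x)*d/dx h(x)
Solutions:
 h(x) = C1*cos(x)^4


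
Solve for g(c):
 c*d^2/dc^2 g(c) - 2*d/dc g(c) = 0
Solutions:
 g(c) = C1 + C2*c^3


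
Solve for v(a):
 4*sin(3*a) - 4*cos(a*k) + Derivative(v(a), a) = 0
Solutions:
 v(a) = C1 + 4*cos(3*a)/3 + 4*sin(a*k)/k


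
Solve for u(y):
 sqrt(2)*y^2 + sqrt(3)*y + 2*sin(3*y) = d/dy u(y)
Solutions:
 u(y) = C1 + sqrt(2)*y^3/3 + sqrt(3)*y^2/2 - 2*cos(3*y)/3


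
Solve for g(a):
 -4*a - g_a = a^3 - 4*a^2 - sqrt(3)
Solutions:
 g(a) = C1 - a^4/4 + 4*a^3/3 - 2*a^2 + sqrt(3)*a


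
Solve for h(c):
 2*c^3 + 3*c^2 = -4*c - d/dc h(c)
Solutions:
 h(c) = C1 - c^4/2 - c^3 - 2*c^2


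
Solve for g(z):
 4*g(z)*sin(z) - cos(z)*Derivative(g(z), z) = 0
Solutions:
 g(z) = C1/cos(z)^4


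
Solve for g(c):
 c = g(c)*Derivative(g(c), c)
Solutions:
 g(c) = -sqrt(C1 + c^2)
 g(c) = sqrt(C1 + c^2)


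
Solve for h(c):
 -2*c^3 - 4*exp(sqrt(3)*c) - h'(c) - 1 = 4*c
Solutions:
 h(c) = C1 - c^4/2 - 2*c^2 - c - 4*sqrt(3)*exp(sqrt(3)*c)/3


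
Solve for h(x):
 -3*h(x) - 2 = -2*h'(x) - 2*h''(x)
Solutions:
 h(x) = C1*exp(x*(-1 + sqrt(7))/2) + C2*exp(-x*(1 + sqrt(7))/2) - 2/3


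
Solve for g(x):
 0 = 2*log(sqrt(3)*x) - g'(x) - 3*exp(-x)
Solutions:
 g(x) = C1 + 2*x*log(x) + x*(-2 + log(3)) + 3*exp(-x)


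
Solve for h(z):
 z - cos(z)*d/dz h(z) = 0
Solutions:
 h(z) = C1 + Integral(z/cos(z), z)


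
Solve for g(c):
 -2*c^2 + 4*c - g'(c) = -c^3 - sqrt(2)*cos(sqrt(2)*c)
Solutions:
 g(c) = C1 + c^4/4 - 2*c^3/3 + 2*c^2 + sin(sqrt(2)*c)


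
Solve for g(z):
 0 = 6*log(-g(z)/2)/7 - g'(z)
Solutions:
 -7*Integral(1/(log(-_y) - log(2)), (_y, g(z)))/6 = C1 - z


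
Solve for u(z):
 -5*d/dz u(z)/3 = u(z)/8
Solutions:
 u(z) = C1*exp(-3*z/40)


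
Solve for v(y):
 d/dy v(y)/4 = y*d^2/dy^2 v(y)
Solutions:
 v(y) = C1 + C2*y^(5/4)


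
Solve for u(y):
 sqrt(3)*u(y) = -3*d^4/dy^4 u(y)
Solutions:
 u(y) = (C1*sin(sqrt(2)*3^(7/8)*y/6) + C2*cos(sqrt(2)*3^(7/8)*y/6))*exp(-sqrt(2)*3^(7/8)*y/6) + (C3*sin(sqrt(2)*3^(7/8)*y/6) + C4*cos(sqrt(2)*3^(7/8)*y/6))*exp(sqrt(2)*3^(7/8)*y/6)


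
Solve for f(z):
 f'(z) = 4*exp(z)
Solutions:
 f(z) = C1 + 4*exp(z)


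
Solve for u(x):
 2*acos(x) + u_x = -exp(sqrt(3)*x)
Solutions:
 u(x) = C1 - 2*x*acos(x) + 2*sqrt(1 - x^2) - sqrt(3)*exp(sqrt(3)*x)/3


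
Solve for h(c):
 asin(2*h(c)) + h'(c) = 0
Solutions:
 Integral(1/asin(2*_y), (_y, h(c))) = C1 - c


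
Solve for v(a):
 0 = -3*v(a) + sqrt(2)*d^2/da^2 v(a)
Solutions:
 v(a) = C1*exp(-2^(3/4)*sqrt(3)*a/2) + C2*exp(2^(3/4)*sqrt(3)*a/2)


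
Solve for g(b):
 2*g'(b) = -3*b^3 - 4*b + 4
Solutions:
 g(b) = C1 - 3*b^4/8 - b^2 + 2*b


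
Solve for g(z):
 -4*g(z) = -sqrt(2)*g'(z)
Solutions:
 g(z) = C1*exp(2*sqrt(2)*z)


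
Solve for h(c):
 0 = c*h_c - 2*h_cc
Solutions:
 h(c) = C1 + C2*erfi(c/2)


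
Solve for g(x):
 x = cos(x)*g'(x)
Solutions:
 g(x) = C1 + Integral(x/cos(x), x)


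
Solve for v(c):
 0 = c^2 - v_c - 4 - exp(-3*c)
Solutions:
 v(c) = C1 + c^3/3 - 4*c + exp(-3*c)/3


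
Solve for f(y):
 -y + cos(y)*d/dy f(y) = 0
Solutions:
 f(y) = C1 + Integral(y/cos(y), y)


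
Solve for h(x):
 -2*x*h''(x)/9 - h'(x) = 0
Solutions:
 h(x) = C1 + C2/x^(7/2)


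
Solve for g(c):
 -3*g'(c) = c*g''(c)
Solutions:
 g(c) = C1 + C2/c^2


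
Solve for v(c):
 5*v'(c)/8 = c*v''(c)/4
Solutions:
 v(c) = C1 + C2*c^(7/2)


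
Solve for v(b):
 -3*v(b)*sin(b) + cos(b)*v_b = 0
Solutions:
 v(b) = C1/cos(b)^3


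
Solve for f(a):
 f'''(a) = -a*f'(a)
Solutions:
 f(a) = C1 + Integral(C2*airyai(-a) + C3*airybi(-a), a)


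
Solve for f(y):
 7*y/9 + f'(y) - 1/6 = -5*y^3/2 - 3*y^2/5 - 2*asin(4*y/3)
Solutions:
 f(y) = C1 - 5*y^4/8 - y^3/5 - 7*y^2/18 - 2*y*asin(4*y/3) + y/6 - sqrt(9 - 16*y^2)/2


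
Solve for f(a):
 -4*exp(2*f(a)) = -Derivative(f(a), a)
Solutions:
 f(a) = log(-sqrt(-1/(C1 + 4*a))) - log(2)/2
 f(a) = log(-1/(C1 + 4*a))/2 - log(2)/2


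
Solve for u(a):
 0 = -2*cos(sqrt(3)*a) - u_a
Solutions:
 u(a) = C1 - 2*sqrt(3)*sin(sqrt(3)*a)/3


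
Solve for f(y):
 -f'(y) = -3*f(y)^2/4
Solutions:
 f(y) = -4/(C1 + 3*y)


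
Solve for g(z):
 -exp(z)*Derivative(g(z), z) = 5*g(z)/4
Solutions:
 g(z) = C1*exp(5*exp(-z)/4)


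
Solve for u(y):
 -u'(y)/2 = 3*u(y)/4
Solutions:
 u(y) = C1*exp(-3*y/2)


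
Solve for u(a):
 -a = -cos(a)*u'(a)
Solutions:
 u(a) = C1 + Integral(a/cos(a), a)


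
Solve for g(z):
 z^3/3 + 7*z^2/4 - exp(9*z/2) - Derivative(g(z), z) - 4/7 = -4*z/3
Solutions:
 g(z) = C1 + z^4/12 + 7*z^3/12 + 2*z^2/3 - 4*z/7 - 2*exp(9*z/2)/9


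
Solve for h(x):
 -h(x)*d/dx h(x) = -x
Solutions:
 h(x) = -sqrt(C1 + x^2)
 h(x) = sqrt(C1 + x^2)


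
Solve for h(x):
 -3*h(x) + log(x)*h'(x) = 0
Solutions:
 h(x) = C1*exp(3*li(x))


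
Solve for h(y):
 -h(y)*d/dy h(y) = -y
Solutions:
 h(y) = -sqrt(C1 + y^2)
 h(y) = sqrt(C1 + y^2)


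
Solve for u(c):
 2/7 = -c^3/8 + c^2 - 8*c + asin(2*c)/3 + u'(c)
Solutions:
 u(c) = C1 + c^4/32 - c^3/3 + 4*c^2 - c*asin(2*c)/3 + 2*c/7 - sqrt(1 - 4*c^2)/6


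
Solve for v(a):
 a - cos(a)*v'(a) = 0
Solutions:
 v(a) = C1 + Integral(a/cos(a), a)


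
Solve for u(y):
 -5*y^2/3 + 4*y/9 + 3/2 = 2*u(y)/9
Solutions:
 u(y) = -15*y^2/2 + 2*y + 27/4


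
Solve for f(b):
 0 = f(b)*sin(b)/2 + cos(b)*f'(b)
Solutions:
 f(b) = C1*sqrt(cos(b))


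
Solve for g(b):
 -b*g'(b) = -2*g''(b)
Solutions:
 g(b) = C1 + C2*erfi(b/2)


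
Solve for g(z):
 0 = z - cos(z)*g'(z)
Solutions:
 g(z) = C1 + Integral(z/cos(z), z)


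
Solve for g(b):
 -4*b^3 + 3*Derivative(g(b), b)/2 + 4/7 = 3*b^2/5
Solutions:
 g(b) = C1 + 2*b^4/3 + 2*b^3/15 - 8*b/21


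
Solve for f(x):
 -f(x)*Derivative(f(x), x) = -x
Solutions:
 f(x) = -sqrt(C1 + x^2)
 f(x) = sqrt(C1 + x^2)


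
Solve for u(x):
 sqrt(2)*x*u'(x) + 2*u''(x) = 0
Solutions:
 u(x) = C1 + C2*erf(2^(1/4)*x/2)


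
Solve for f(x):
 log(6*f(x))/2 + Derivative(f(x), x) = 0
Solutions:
 2*Integral(1/(log(_y) + log(6)), (_y, f(x))) = C1 - x


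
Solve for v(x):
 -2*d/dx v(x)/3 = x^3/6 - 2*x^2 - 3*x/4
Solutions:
 v(x) = C1 - x^4/16 + x^3 + 9*x^2/16


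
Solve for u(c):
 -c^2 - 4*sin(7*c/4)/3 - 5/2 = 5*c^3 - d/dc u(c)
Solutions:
 u(c) = C1 + 5*c^4/4 + c^3/3 + 5*c/2 - 16*cos(7*c/4)/21


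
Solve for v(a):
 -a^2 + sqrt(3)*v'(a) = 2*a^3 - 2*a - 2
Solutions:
 v(a) = C1 + sqrt(3)*a^4/6 + sqrt(3)*a^3/9 - sqrt(3)*a^2/3 - 2*sqrt(3)*a/3


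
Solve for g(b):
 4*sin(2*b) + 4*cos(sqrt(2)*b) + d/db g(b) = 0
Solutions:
 g(b) = C1 - 2*sqrt(2)*sin(sqrt(2)*b) + 2*cos(2*b)


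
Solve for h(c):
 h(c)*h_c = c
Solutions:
 h(c) = -sqrt(C1 + c^2)
 h(c) = sqrt(C1 + c^2)


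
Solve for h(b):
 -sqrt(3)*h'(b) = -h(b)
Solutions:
 h(b) = C1*exp(sqrt(3)*b/3)


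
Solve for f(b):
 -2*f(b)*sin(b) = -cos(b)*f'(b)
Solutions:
 f(b) = C1/cos(b)^2


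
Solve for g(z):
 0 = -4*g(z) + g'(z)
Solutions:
 g(z) = C1*exp(4*z)


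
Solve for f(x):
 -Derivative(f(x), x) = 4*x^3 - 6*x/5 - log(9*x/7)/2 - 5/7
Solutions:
 f(x) = C1 - x^4 + 3*x^2/5 + x*log(x)/2 - x*log(7)/2 + 3*x/14 + x*log(3)


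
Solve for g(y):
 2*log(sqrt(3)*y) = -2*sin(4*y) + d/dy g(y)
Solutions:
 g(y) = C1 + 2*y*log(y) - 2*y + y*log(3) - cos(4*y)/2


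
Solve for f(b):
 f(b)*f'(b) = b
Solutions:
 f(b) = -sqrt(C1 + b^2)
 f(b) = sqrt(C1 + b^2)


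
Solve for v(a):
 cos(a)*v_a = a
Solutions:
 v(a) = C1 + Integral(a/cos(a), a)


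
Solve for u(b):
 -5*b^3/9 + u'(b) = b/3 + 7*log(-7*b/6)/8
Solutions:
 u(b) = C1 + 5*b^4/36 + b^2/6 + 7*b*log(-b)/8 + 7*b*(-log(6) - 1 + log(7))/8


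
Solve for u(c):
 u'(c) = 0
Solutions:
 u(c) = C1


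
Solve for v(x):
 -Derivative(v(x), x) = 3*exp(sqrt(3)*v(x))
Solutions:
 v(x) = sqrt(3)*(2*log(1/(C1 + 3*x)) - log(3))/6


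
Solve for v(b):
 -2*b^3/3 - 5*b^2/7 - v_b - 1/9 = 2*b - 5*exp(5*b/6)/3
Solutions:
 v(b) = C1 - b^4/6 - 5*b^3/21 - b^2 - b/9 + 2*exp(5*b/6)


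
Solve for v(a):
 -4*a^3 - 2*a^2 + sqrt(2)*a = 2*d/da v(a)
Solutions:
 v(a) = C1 - a^4/2 - a^3/3 + sqrt(2)*a^2/4


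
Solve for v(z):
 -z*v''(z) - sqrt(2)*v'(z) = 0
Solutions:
 v(z) = C1 + C2*z^(1 - sqrt(2))


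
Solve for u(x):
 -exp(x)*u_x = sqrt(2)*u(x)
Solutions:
 u(x) = C1*exp(sqrt(2)*exp(-x))


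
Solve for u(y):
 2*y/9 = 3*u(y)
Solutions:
 u(y) = 2*y/27


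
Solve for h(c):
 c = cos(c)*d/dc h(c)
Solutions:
 h(c) = C1 + Integral(c/cos(c), c)


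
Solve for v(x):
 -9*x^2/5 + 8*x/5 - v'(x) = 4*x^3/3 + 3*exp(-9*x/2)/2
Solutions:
 v(x) = C1 - x^4/3 - 3*x^3/5 + 4*x^2/5 + exp(-9*x/2)/3


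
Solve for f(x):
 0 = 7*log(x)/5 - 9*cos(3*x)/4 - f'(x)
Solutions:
 f(x) = C1 + 7*x*log(x)/5 - 7*x/5 - 3*sin(3*x)/4


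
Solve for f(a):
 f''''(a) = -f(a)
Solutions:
 f(a) = (C1*sin(sqrt(2)*a/2) + C2*cos(sqrt(2)*a/2))*exp(-sqrt(2)*a/2) + (C3*sin(sqrt(2)*a/2) + C4*cos(sqrt(2)*a/2))*exp(sqrt(2)*a/2)
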